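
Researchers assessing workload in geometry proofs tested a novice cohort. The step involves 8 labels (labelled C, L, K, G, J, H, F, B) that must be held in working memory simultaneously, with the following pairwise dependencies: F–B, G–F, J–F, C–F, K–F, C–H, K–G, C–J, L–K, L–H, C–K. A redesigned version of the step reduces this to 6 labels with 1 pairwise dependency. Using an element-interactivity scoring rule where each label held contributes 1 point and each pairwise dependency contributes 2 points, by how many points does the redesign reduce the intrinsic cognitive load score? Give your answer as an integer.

Original: 8 × 1 + 11 × 2 = 8 + 22 = 30.
Redesigned: 6 × 1 + 1 × 2 = 6 + 2 = 8.
Reduction = 30 − 8 = 22.

22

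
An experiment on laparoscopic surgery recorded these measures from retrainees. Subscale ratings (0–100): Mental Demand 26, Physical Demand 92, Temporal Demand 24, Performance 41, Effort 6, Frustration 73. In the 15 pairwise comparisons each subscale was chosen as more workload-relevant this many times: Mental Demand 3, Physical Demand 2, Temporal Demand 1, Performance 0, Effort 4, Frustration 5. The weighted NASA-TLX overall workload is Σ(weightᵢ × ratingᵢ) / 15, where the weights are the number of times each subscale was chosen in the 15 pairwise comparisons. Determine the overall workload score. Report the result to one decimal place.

45.0

The tallies are the weights (they sum to 15).
Weighted sum = 3·26 + 2·92 + 1·24 + 0·41 + 4·6 + 5·73
            = 78 + 184 + 24 + 0 + 24 + 365 = 675.
Overall workload = 675 / 15 = 45.0000 ≈ 45.0.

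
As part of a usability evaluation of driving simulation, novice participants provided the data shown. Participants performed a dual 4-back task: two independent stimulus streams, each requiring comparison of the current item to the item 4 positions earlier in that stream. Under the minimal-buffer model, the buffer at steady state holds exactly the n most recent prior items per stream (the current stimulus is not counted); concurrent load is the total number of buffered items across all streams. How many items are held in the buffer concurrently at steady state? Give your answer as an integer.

8

Each stream's buffer holds its 4 most recent prior items.
Two independent streams: 2 × 4 = 8 buffered items at steady state.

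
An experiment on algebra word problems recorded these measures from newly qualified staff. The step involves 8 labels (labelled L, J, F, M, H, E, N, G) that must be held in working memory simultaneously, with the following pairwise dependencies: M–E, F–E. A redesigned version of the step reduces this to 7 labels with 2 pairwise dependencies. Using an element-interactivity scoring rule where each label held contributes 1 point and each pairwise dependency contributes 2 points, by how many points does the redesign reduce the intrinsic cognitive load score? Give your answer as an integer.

Original: 8 × 1 + 2 × 2 = 8 + 4 = 12.
Redesigned: 7 × 1 + 2 × 2 = 7 + 4 = 11.
Reduction = 12 − 11 = 1.

1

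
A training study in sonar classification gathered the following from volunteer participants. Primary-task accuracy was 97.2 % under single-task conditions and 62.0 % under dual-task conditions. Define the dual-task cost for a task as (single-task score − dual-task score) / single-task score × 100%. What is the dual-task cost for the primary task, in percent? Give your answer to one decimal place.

Cost = (97.2 − 62.0) / 97.2 × 100%
     = 35.2000 / 97.2 × 100% = 36.2140%.
≈ 36.2%.

36.2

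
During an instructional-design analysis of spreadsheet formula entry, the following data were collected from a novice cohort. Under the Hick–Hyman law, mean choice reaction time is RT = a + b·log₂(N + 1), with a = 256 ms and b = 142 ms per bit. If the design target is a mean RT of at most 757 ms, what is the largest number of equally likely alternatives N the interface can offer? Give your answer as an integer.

Set 256 + 142·log₂(N + 1) ≤ 757.
log₂(N + 1) ≤ (757 − 256) / 142 = 3.5282.
N + 1 ≤ 2^3.5282 = 11.5370.
N ≤ 10.5370, so the largest integer N is 10.

10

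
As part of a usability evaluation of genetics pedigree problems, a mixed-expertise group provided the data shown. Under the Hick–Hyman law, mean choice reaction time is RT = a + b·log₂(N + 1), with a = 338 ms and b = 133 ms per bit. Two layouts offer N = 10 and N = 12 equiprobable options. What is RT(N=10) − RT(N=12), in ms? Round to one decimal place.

-32.1

RT(10) = 338 + 133·log₂(11) = 338 + 133·3.4594 = 798.1002 ms.
RT(12) = 338 + 133·log₂(13) = 338 + 133·3.7004 = 830.1532 ms.
Difference = 798.1002 − 830.1532 = -32.0530 ≈ -32.1 ms.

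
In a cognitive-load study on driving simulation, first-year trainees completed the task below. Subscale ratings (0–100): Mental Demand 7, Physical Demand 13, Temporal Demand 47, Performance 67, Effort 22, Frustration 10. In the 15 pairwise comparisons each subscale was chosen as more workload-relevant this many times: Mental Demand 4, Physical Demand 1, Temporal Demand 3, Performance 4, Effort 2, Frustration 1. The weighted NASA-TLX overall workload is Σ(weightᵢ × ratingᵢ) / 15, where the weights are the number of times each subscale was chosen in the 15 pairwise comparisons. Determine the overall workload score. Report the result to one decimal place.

33.6

The tallies are the weights (they sum to 15).
Weighted sum = 4·7 + 1·13 + 3·47 + 4·67 + 2·22 + 1·10
            = 28 + 13 + 141 + 268 + 44 + 10 = 504.
Overall workload = 504 / 15 = 33.6000 ≈ 33.6.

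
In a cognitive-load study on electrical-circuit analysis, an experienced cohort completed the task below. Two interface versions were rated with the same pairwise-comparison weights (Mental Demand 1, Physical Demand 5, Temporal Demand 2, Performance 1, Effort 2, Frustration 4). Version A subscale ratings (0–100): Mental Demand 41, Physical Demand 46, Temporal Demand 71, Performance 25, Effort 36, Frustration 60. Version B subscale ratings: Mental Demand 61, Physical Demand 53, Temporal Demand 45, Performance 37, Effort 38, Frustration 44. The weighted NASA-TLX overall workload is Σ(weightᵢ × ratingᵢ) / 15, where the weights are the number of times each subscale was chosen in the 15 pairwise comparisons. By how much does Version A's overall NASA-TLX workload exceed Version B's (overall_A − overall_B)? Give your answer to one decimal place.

3.0

Version A weighted sum = 1·41 + 5·46 + 2·71 + 1·25 + 2·36 + 4·60 = 41 + 230 + 142 + 25 + 72 + 240 = 750; overall_A = 750/15 = 50.0000.
Version B weighted sum = 1·61 + 5·53 + 2·45 + 1·37 + 2·38 + 4·44 = 61 + 265 + 90 + 37 + 76 + 176 = 705; overall_B = 705/15 = 47.0000.
Difference = 50.0000 − 47.0000 = 3.0000 ≈ 3.0.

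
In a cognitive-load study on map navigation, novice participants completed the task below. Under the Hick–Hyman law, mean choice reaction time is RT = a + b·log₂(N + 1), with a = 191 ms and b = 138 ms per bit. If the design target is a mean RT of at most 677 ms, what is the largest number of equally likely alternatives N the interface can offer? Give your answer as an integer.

Set 191 + 138·log₂(N + 1) ≤ 677.
log₂(N + 1) ≤ (677 − 191) / 138 = 3.5217.
N + 1 ≤ 2^3.5217 = 11.4852.
N ≤ 10.4852, so the largest integer N is 10.

10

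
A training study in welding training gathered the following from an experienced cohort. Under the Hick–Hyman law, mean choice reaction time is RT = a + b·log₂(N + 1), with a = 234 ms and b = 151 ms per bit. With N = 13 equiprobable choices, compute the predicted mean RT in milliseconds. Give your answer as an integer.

809

log₂(13 + 1) = log₂(14) = 3.8074.
RT = 234 + 151 × 3.8074 = 234 + 574.9174 = 808.9174 ms.
≈ 809 ms.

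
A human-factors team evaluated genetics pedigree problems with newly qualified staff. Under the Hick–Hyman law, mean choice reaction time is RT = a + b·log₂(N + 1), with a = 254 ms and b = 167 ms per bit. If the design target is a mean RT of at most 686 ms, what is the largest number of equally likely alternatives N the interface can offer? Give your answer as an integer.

Set 254 + 167·log₂(N + 1) ≤ 686.
log₂(N + 1) ≤ (686 − 254) / 167 = 2.5868.
N + 1 ≤ 2^2.5868 = 6.0076.
N ≤ 5.0076, so the largest integer N is 5.

5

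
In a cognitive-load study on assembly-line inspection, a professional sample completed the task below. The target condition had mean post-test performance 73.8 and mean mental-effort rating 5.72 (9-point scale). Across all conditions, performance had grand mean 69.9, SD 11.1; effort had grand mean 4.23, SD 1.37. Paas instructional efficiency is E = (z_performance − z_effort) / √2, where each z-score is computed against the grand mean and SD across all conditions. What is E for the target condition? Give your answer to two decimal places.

z_performance = (73.8 − 69.9) / 11.1 = 3.9000 / 11.1 = 0.3514.
z_effort = (5.72 − 4.23) / 1.37 = 1.4900 / 1.37 = 1.0876.
z_P − z_E = 0.3514 − 1.0876 = -0.7362.
E = -0.7362 / √2 = -0.7362 / 1.41421 = -0.5206 ≈ -0.52.

-0.52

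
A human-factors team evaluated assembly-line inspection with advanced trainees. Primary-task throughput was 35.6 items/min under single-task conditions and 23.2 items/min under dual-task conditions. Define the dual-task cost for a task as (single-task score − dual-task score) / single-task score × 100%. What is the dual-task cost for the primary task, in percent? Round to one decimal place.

34.8

Cost = (35.6 − 23.2) / 35.6 × 100%
     = 12.4000 / 35.6 × 100% = 34.8315%.
≈ 34.8%.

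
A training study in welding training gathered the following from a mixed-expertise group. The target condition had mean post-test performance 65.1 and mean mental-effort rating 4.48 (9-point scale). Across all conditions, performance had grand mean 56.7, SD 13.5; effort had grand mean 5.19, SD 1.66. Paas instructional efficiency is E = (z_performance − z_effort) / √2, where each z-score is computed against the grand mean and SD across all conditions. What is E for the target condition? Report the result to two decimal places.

0.74

z_performance = (65.1 − 56.7) / 13.5 = 8.4000 / 13.5 = 0.6222.
z_effort = (4.48 − 5.19) / 1.66 = -0.7100 / 1.66 = -0.4277.
z_P − z_E = 0.6222 − (-0.4277) = 1.0499.
E = 1.0499 / √2 = 1.0499 / 1.41421 = 0.7424 ≈ 0.74.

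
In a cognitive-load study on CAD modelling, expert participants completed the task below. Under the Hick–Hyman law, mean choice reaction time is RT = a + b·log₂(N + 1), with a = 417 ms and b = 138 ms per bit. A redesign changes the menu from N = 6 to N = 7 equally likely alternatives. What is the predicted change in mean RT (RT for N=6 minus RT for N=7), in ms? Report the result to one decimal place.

RT(6) = 417 + 138·log₂(7) = 417 + 138·2.8074 = 804.4212 ms.
RT(7) = 417 + 138·log₂(8) = 417 + 138·3.0000 = 831.0000 ms.
Difference = 804.4212 − 831.0000 = -26.5788 ≈ -26.6 ms.

-26.6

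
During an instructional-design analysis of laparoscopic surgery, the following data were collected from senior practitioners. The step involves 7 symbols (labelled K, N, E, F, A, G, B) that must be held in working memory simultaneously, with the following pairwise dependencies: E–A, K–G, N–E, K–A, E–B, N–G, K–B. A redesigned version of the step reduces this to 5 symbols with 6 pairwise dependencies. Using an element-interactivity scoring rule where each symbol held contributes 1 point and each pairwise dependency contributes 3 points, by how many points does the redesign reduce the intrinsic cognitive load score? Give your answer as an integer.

Original: 7 × 1 + 7 × 3 = 7 + 21 = 28.
Redesigned: 5 × 1 + 6 × 3 = 5 + 18 = 23.
Reduction = 28 − 23 = 5.

5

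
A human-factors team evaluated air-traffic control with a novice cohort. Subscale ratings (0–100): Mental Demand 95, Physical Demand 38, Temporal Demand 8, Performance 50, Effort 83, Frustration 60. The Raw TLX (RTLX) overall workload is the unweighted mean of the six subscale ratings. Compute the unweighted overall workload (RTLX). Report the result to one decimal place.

55.7

Sum of ratings = 95 + 38 + 8 + 50 + 83 + 60 = 334.
RTLX = 334 / 6 = 55.6667 ≈ 55.7.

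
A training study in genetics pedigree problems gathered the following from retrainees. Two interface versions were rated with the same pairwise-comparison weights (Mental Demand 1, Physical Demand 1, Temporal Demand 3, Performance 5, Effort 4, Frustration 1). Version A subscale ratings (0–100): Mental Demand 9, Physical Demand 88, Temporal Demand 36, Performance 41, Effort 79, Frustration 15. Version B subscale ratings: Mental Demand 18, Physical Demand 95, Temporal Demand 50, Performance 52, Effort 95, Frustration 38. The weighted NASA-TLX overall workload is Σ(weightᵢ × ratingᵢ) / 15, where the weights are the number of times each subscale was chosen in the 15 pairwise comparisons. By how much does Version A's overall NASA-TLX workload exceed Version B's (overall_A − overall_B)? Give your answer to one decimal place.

Version A weighted sum = 1·9 + 1·88 + 3·36 + 5·41 + 4·79 + 1·15 = 9 + 88 + 108 + 205 + 316 + 15 = 741; overall_A = 741/15 = 49.4000.
Version B weighted sum = 1·18 + 1·95 + 3·50 + 5·52 + 4·95 + 1·38 = 18 + 95 + 150 + 260 + 380 + 38 = 941; overall_B = 941/15 = 62.7333.
Difference = 49.4000 − 62.7333 = -13.3333 ≈ -13.3.

-13.3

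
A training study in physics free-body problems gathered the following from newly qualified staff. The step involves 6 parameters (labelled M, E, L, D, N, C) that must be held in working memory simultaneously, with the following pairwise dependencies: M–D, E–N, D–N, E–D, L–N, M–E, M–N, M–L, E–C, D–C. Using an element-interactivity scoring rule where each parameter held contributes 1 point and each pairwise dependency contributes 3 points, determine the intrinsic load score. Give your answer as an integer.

Count of parameters held simultaneously: 6.
Count of pairwise dependencies listed: 10.
Element contribution: 6 × 1 = 6.
Interaction contribution: 10 × 3 = 30.
Intrinsic load = 6 + 30 = 36.

36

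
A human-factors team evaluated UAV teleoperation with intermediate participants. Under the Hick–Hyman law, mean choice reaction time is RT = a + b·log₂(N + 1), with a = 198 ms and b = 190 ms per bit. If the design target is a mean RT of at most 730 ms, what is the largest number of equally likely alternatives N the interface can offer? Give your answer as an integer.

5

Set 198 + 190·log₂(N + 1) ≤ 730.
log₂(N + 1) ≤ (730 − 198) / 190 = 2.8000.
N + 1 ≤ 2^2.8000 = 6.9644.
N ≤ 5.9644, so the largest integer N is 5.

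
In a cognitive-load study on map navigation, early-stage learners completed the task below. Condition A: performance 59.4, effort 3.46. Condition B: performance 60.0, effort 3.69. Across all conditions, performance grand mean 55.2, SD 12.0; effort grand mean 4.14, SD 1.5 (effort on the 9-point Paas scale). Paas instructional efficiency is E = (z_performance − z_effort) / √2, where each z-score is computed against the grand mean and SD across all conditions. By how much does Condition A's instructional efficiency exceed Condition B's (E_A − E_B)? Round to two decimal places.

0.07

Condition A: z_P = (59.4 − 55.2)/12.0 = 0.3500; z_E = (3.46 − 4.14)/1.5 = -0.4533; E_A = (0.3500 − (-0.4533))/√2 = 0.5680.
Condition B: z_P = (60.0 − 55.2)/12.0 = 0.4000; z_E = (3.69 − 4.14)/1.5 = -0.3000; E_B = (0.4000 − (-0.3000))/√2 = 0.4950.
E_A − E_B = 0.5680 − 0.4950 = 0.0730 ≈ 0.07.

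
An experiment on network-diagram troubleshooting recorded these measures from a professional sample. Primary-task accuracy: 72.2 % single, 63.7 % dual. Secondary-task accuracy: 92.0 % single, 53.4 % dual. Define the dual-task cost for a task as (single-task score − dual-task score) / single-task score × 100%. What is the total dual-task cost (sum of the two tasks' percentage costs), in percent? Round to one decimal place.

Primary cost = (72.2 − 63.7) / 72.2 × 100% = 11.7729%.
Secondary cost = (92.0 − 53.4) / 92.0 × 100% = 41.9565%.
Total = 11.7729% + 41.9565% = 53.7294% ≈ 53.7%.

53.7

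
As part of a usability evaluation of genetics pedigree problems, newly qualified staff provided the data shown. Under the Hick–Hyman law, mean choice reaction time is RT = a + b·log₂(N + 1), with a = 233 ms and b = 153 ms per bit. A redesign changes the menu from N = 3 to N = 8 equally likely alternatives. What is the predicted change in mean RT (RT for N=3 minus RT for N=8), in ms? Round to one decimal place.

-179.0

RT(3) = 233 + 153·log₂(4) = 233 + 153·2.0000 = 539.0000 ms.
RT(8) = 233 + 153·log₂(9) = 233 + 153·3.1699 = 717.9947 ms.
Difference = 539.0000 − 717.9947 = -178.9947 ≈ -179.0 ms.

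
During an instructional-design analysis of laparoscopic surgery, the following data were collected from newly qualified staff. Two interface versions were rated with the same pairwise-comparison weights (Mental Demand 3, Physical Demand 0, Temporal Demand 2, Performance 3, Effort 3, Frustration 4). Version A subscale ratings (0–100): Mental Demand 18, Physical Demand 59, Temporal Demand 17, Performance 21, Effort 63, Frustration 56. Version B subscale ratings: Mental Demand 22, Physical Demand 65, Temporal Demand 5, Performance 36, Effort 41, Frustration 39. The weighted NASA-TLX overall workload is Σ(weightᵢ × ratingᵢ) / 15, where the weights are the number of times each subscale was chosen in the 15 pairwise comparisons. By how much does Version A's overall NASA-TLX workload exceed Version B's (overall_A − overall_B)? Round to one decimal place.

Version A weighted sum = 3·18 + 0·59 + 2·17 + 3·21 + 3·63 + 4·56 = 54 + 0 + 34 + 63 + 189 + 224 = 564; overall_A = 564/15 = 37.6000.
Version B weighted sum = 3·22 + 0·65 + 2·5 + 3·36 + 3·41 + 4·39 = 66 + 0 + 10 + 108 + 123 + 156 = 463; overall_B = 463/15 = 30.8667.
Difference = 37.6000 − 30.8667 = 6.7333 ≈ 6.7.

6.7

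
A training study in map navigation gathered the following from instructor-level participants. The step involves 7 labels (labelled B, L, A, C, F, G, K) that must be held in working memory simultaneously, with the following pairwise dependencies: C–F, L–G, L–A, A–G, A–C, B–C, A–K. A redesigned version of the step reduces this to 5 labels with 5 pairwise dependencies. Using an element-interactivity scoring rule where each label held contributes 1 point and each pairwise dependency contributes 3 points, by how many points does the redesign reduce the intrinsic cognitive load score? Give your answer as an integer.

Original: 7 × 1 + 7 × 3 = 7 + 21 = 28.
Redesigned: 5 × 1 + 5 × 3 = 5 + 15 = 20.
Reduction = 28 − 20 = 8.

8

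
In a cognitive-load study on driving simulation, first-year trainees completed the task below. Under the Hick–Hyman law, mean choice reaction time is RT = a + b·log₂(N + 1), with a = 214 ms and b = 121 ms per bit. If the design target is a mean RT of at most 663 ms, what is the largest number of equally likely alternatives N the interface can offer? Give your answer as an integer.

12

Set 214 + 121·log₂(N + 1) ≤ 663.
log₂(N + 1) ≤ (663 − 214) / 121 = 3.7107.
N + 1 ≤ 2^3.7107 = 13.0928.
N ≤ 12.0928, so the largest integer N is 12.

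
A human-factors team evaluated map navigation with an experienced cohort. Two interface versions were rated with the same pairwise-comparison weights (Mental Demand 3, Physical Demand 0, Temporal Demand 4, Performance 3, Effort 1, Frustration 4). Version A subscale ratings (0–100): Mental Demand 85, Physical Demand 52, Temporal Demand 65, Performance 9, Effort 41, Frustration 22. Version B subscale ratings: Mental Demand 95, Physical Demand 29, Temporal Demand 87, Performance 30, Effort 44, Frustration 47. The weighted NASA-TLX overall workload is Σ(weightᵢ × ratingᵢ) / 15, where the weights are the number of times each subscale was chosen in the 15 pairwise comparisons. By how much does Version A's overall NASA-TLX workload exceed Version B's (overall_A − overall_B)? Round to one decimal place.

-18.9

Version A weighted sum = 3·85 + 0·52 + 4·65 + 3·9 + 1·41 + 4·22 = 255 + 0 + 260 + 27 + 41 + 88 = 671; overall_A = 671/15 = 44.7333.
Version B weighted sum = 3·95 + 0·29 + 4·87 + 3·30 + 1·44 + 4·47 = 285 + 0 + 348 + 90 + 44 + 188 = 955; overall_B = 955/15 = 63.6667.
Difference = 44.7333 − 63.6667 = -18.9334 ≈ -18.9.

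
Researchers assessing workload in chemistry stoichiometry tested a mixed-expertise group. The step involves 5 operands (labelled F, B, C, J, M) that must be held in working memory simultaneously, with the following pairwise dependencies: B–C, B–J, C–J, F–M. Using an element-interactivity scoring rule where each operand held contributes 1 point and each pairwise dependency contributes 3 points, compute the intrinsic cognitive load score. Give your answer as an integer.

17

Count of operands held simultaneously: 5.
Count of pairwise dependencies listed: 4.
Element contribution: 5 × 1 = 5.
Interaction contribution: 4 × 3 = 12.
Intrinsic load = 5 + 12 = 17.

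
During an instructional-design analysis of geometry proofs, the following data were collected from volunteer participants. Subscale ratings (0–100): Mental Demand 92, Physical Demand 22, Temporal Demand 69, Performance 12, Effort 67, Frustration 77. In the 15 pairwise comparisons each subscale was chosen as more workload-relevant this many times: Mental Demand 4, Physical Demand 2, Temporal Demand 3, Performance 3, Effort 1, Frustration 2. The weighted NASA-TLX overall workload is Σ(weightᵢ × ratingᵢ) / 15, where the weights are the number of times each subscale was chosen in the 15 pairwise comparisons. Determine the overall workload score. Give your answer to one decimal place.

58.4

The tallies are the weights (they sum to 15).
Weighted sum = 4·92 + 2·22 + 3·69 + 3·12 + 1·67 + 2·77
            = 368 + 44 + 207 + 36 + 67 + 154 = 876.
Overall workload = 876 / 15 = 58.4000 ≈ 58.4.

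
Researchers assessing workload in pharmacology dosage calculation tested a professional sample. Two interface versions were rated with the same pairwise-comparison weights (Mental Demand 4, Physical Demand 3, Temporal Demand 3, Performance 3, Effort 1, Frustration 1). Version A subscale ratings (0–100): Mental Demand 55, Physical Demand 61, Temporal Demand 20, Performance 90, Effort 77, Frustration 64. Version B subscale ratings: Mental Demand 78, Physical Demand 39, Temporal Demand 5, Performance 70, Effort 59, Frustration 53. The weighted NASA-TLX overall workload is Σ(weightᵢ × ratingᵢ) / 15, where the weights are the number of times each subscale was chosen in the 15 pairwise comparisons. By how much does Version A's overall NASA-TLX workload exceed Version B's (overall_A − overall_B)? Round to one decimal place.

Version A weighted sum = 4·55 + 3·61 + 3·20 + 3·90 + 1·77 + 1·64 = 220 + 183 + 60 + 270 + 77 + 64 = 874; overall_A = 874/15 = 58.2667.
Version B weighted sum = 4·78 + 3·39 + 3·5 + 3·70 + 1·59 + 1·53 = 312 + 117 + 15 + 210 + 59 + 53 = 766; overall_B = 766/15 = 51.0667.
Difference = 58.2667 − 51.0667 = 7.2000 ≈ 7.2.

7.2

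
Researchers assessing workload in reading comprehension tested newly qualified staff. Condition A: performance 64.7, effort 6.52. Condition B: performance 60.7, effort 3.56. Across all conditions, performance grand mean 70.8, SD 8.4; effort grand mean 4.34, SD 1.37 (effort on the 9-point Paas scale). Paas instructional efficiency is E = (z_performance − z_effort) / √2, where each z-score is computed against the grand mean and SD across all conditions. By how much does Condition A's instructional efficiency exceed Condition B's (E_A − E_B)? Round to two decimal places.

Condition A: z_P = (64.7 − 70.8)/8.4 = -0.7262; z_E = (6.52 − 4.34)/1.37 = 1.5912; E_A = (-0.7262 − 1.5912)/√2 = -1.6386.
Condition B: z_P = (60.7 − 70.8)/8.4 = -1.2024; z_E = (3.56 − 4.34)/1.37 = -0.5693; E_B = (-1.2024 − (-0.5693))/√2 = -0.4477.
E_A − E_B = -1.6386 − (-0.4477) = -1.1909 ≈ -1.19.

-1.19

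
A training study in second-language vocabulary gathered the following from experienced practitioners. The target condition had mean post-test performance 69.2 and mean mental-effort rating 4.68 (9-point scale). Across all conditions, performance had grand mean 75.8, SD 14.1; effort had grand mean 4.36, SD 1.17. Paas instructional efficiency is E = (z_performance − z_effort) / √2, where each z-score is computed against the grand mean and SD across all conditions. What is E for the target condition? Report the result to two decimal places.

z_performance = (69.2 − 75.8) / 14.1 = -6.6000 / 14.1 = -0.4681.
z_effort = (4.68 − 4.36) / 1.17 = 0.3200 / 1.17 = 0.2735.
z_P − z_E = -0.4681 − 0.2735 = -0.7416.
E = -0.7416 / √2 = -0.7416 / 1.41421 = -0.5244 ≈ -0.52.

-0.52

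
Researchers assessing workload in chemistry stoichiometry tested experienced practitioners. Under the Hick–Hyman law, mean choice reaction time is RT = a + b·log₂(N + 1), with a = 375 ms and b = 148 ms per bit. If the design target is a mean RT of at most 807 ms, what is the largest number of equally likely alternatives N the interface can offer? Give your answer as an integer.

Set 375 + 148·log₂(N + 1) ≤ 807.
log₂(N + 1) ≤ (807 − 375) / 148 = 2.9189.
N + 1 ≤ 2^2.9189 = 7.5627.
N ≤ 6.5627, so the largest integer N is 6.

6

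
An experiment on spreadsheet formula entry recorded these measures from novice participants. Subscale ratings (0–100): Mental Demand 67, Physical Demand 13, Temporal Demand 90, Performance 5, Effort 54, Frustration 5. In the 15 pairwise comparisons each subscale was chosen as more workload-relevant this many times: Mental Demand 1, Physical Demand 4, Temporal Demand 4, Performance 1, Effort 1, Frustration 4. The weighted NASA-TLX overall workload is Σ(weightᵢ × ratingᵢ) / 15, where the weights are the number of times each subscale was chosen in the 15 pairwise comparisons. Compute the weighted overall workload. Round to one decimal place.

The tallies are the weights (they sum to 15).
Weighted sum = 1·67 + 4·13 + 4·90 + 1·5 + 1·54 + 4·5
            = 67 + 52 + 360 + 5 + 54 + 20 = 558.
Overall workload = 558 / 15 = 37.2000 ≈ 37.2.

37.2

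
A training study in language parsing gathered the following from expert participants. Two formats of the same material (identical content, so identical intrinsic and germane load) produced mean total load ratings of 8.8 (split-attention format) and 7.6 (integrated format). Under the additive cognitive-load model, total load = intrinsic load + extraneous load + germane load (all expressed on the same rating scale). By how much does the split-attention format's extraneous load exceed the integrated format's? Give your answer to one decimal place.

Intrinsic and germane load are equal across formats, so the difference in total load equals the difference in extraneous load.
Extraneous-load difference = 8.8 − 7.6 = 1.2.

1.2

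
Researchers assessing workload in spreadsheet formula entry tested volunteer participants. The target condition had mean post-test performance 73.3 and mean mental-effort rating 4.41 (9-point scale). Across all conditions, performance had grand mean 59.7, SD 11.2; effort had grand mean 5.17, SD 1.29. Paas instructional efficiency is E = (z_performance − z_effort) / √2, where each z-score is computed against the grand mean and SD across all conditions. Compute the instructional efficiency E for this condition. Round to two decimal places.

1.28

z_performance = (73.3 − 59.7) / 11.2 = 13.6000 / 11.2 = 1.2143.
z_effort = (4.41 − 5.17) / 1.29 = -0.7600 / 1.29 = -0.5891.
z_P − z_E = 1.2143 − (-0.5891) = 1.8034.
E = 1.8034 / √2 = 1.8034 / 1.41421 = 1.2752 ≈ 1.28.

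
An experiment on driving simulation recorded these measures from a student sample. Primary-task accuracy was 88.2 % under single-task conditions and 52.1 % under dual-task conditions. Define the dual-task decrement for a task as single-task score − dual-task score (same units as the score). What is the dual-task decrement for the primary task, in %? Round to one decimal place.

Decrement = 88.2 − 52.1 = 36.1000 % ≈ 36.1 %.

36.1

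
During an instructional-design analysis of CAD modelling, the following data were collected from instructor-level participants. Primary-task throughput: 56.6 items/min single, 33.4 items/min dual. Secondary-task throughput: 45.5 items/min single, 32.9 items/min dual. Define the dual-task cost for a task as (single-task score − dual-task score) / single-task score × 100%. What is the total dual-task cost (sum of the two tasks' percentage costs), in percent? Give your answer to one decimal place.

Primary cost = (56.6 − 33.4) / 56.6 × 100% = 40.9894%.
Secondary cost = (45.5 − 32.9) / 45.5 × 100% = 27.6923%.
Total = 40.9894% + 27.6923% = 68.6817% ≈ 68.7%.

68.7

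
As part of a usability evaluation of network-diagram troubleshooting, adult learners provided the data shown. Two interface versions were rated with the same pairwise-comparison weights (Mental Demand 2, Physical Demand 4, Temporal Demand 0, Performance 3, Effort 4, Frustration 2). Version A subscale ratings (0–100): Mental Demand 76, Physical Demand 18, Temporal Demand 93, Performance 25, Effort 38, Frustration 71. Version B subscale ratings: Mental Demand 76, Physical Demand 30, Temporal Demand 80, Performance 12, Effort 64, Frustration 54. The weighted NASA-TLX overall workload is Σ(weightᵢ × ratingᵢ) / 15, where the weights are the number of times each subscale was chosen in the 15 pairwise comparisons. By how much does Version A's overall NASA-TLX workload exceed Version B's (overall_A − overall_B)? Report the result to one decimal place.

-5.3

Version A weighted sum = 2·76 + 4·18 + 0·93 + 3·25 + 4·38 + 2·71 = 152 + 72 + 0 + 75 + 152 + 142 = 593; overall_A = 593/15 = 39.5333.
Version B weighted sum = 2·76 + 4·30 + 0·80 + 3·12 + 4·64 + 2·54 = 152 + 120 + 0 + 36 + 256 + 108 = 672; overall_B = 672/15 = 44.8000.
Difference = 39.5333 − 44.8000 = -5.2667 ≈ -5.3.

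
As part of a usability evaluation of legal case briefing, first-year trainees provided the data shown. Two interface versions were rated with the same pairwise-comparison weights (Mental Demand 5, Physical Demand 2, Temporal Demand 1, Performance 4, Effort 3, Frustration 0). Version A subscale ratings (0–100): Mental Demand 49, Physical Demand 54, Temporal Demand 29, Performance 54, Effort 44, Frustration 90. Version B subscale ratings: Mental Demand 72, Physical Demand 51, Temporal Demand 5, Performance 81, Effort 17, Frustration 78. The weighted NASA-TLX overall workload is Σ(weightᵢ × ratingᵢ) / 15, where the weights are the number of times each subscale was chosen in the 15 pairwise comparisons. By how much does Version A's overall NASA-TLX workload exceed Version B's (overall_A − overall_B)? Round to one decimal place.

-7.5

Version A weighted sum = 5·49 + 2·54 + 1·29 + 4·54 + 3·44 + 0·90 = 245 + 108 + 29 + 216 + 132 + 0 = 730; overall_A = 730/15 = 48.6667.
Version B weighted sum = 5·72 + 2·51 + 1·5 + 4·81 + 3·17 + 0·78 = 360 + 102 + 5 + 324 + 51 + 0 = 842; overall_B = 842/15 = 56.1333.
Difference = 48.6667 − 56.1333 = -7.4666 ≈ -7.5.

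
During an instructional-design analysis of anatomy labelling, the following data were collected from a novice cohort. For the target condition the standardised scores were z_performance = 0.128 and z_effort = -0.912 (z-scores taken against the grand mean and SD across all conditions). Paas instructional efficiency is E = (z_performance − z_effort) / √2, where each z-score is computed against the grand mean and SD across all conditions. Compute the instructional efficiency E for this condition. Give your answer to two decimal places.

z_P − z_E = 0.128 − (-0.912) = 1.0400.
E = 1.0400 / √2 = 1.0400 / 1.41421 = 0.7354 ≈ 0.74.

0.74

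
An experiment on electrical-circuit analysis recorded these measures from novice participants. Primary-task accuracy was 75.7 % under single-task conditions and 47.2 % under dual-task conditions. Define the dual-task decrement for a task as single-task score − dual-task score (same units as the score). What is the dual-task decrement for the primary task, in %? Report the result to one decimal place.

28.5

Decrement = 75.7 − 47.2 = 28.5000 % ≈ 28.5 %.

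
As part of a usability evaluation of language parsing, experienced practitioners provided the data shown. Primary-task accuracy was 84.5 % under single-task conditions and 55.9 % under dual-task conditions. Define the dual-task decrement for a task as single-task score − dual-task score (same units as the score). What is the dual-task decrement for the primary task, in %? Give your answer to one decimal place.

Decrement = 84.5 − 55.9 = 28.6000 % ≈ 28.6 %.

28.6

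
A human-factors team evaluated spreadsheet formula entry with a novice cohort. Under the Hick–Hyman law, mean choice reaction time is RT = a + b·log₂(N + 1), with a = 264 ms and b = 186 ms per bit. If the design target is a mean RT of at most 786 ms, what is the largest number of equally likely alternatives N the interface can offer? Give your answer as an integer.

Set 264 + 186·log₂(N + 1) ≤ 786.
log₂(N + 1) ≤ (786 − 264) / 186 = 2.8065.
N + 1 ≤ 2^2.8065 = 6.9959.
N ≤ 5.9959, so the largest integer N is 5.

5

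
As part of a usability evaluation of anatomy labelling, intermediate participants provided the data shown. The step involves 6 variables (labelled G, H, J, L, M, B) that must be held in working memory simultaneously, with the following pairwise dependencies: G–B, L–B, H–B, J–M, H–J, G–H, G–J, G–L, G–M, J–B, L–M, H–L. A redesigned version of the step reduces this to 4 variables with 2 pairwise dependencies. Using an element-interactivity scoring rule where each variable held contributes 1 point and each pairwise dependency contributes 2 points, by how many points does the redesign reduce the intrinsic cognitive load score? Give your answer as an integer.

22

Original: 6 × 1 + 12 × 2 = 6 + 24 = 30.
Redesigned: 4 × 1 + 2 × 2 = 4 + 4 = 8.
Reduction = 30 − 8 = 22.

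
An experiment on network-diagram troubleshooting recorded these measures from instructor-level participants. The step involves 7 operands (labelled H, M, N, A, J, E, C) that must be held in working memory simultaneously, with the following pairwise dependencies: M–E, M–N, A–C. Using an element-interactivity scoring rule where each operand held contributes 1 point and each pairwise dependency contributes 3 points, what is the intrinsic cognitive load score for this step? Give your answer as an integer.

16

Count of operands held simultaneously: 7.
Count of pairwise dependencies listed: 3.
Element contribution: 7 × 1 = 7.
Interaction contribution: 3 × 3 = 9.
Intrinsic load = 7 + 9 = 16.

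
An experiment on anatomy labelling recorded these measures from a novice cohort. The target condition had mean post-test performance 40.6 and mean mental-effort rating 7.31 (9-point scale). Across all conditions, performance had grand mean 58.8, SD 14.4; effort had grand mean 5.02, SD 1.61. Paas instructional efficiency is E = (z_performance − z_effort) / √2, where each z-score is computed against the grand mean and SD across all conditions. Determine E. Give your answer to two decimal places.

-1.90

z_performance = (40.6 − 58.8) / 14.4 = -18.2000 / 14.4 = -1.2639.
z_effort = (7.31 − 5.02) / 1.61 = 2.2900 / 1.61 = 1.4224.
z_P − z_E = -1.2639 − 1.4224 = -2.6863.
E = -2.6863 / √2 = -2.6863 / 1.41421 = -1.8995 ≈ -1.90.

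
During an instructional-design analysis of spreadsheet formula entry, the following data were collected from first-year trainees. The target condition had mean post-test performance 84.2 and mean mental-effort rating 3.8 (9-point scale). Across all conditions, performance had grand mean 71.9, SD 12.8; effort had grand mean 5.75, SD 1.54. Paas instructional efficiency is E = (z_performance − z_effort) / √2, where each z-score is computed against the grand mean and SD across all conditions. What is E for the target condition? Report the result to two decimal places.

1.57

z_performance = (84.2 − 71.9) / 12.8 = 12.3000 / 12.8 = 0.9609.
z_effort = (3.8 − 5.75) / 1.54 = -1.9500 / 1.54 = -1.2662.
z_P − z_E = 0.9609 − (-1.2662) = 2.2271.
E = 2.2271 / √2 = 2.2271 / 1.41421 = 1.5748 ≈ 1.57.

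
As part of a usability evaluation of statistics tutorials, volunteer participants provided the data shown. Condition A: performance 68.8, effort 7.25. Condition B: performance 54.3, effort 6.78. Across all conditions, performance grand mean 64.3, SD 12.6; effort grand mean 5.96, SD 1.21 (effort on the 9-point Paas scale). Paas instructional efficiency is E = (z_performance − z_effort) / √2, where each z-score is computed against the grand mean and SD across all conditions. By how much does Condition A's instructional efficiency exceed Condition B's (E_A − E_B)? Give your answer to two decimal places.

Condition A: z_P = (68.8 − 64.3)/12.6 = 0.3571; z_E = (7.25 − 5.96)/1.21 = 1.0661; E_A = (0.3571 − 1.0661)/√2 = -0.5013.
Condition B: z_P = (54.3 − 64.3)/12.6 = -0.7937; z_E = (6.78 − 5.96)/1.21 = 0.6777; E_B = (-0.7937 − 0.6777)/√2 = -1.0404.
E_A − E_B = -0.5013 − (-1.0404) = 0.5391 ≈ 0.54.

0.54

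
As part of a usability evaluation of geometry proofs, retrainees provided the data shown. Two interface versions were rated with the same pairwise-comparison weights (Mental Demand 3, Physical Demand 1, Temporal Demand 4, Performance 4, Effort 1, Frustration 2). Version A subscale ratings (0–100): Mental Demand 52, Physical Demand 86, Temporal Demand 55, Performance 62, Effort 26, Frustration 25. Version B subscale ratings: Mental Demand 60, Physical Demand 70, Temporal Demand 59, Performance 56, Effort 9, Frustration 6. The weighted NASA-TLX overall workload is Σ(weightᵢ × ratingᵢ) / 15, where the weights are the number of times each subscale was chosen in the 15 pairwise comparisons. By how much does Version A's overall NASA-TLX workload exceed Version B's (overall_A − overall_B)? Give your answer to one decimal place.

3.7

Version A weighted sum = 3·52 + 1·86 + 4·55 + 4·62 + 1·26 + 2·25 = 156 + 86 + 220 + 248 + 26 + 50 = 786; overall_A = 786/15 = 52.4000.
Version B weighted sum = 3·60 + 1·70 + 4·59 + 4·56 + 1·9 + 2·6 = 180 + 70 + 236 + 224 + 9 + 12 = 731; overall_B = 731/15 = 48.7333.
Difference = 52.4000 − 48.7333 = 3.6667 ≈ 3.7.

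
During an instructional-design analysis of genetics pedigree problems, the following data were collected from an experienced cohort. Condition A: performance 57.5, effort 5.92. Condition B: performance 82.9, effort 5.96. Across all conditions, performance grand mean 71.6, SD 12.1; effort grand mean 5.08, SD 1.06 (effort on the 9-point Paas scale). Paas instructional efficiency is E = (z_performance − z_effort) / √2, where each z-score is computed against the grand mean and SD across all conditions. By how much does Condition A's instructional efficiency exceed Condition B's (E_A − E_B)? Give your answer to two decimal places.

Condition A: z_P = (57.5 − 71.6)/12.1 = -1.1653; z_E = (5.92 − 5.08)/1.06 = 0.7925; E_A = (-1.1653 − 0.7925)/√2 = -1.3844.
Condition B: z_P = (82.9 − 71.6)/12.1 = 0.9339; z_E = (5.96 − 5.08)/1.06 = 0.8302; E_B = (0.9339 − 0.8302)/√2 = 0.0733.
E_A − E_B = -1.3844 − 0.0733 = -1.4577 ≈ -1.46.

-1.46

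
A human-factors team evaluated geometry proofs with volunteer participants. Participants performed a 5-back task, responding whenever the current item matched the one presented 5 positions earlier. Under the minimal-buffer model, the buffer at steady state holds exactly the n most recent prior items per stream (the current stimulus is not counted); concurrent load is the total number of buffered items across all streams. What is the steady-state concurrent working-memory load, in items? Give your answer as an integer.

The buffer holds the 5 most recent prior items.
Steady-state concurrent load = 5 items.

5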